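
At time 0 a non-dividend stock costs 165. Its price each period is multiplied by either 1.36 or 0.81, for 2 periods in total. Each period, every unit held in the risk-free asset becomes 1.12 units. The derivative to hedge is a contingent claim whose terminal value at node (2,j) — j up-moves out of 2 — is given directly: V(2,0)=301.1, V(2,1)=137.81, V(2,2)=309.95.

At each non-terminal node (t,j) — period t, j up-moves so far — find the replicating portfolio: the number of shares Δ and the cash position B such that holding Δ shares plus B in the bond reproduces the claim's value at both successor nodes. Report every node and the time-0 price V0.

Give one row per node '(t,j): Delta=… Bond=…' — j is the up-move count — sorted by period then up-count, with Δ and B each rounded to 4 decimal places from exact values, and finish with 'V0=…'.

Risk-neutral probability p* = (R−d)/(u−d) = (1.12−0.81)/(1.36−0.81) = 0.5636.
Terminal payoffs: V(2,0)=301.1000, V(2,1)=137.8100, V(2,2)=309.9500
  t=1,j=0: stock 133.6500 → up 181.7640 (V=137.8100), down 108.2565 (V=301.1000). Price 186.6641; hedge Δ=-2.2214, bond B=483.5550.
  t=1,j=1: stock 224.4000 → up 305.1840 (V=309.9500), down 181.7640 (V=137.8100). Price 209.6735; hedge Δ=1.3947, bond B=-103.3083.
  t=0,j=0: stock 165.0000 → up 224.4000 (V=209.6735), down 133.6500 (V=186.6641). Price 178.2438; hedge Δ=0.2535, bond B=136.4085.
Self-financing check: at every node Δ·S+B equals the discounted successor values.

(0,0): Delta=0.2535 Bond=136.4085
(1,0): Delta=-2.2214 Bond=483.5550
(1,1): Delta=1.3947 Bond=-103.3083
V0=178.2438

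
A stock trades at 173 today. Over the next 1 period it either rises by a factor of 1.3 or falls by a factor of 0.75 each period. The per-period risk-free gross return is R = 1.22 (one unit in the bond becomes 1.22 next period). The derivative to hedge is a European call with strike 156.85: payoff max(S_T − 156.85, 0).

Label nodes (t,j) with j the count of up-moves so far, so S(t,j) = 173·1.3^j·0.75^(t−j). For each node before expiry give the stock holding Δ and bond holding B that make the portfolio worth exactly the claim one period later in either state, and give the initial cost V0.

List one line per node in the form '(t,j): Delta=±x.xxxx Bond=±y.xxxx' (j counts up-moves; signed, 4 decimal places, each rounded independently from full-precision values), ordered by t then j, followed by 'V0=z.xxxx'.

Risk-neutral probability p* = (R−d)/(u−d) = (1.22−0.75)/(1.3−0.75) = 0.8545.
Terminal payoffs: V(1,0)=0.0000, V(1,1)=68.0500
  t=0,j=0: stock 173.0000 → up 224.9000 (V=68.0500), down 129.7500 (V=0.0000). Price 47.6654; hedge Δ=0.7152, bond B=-76.0618.
The time-0 hedge costs 47.6654, which is the no-arbitrage price.

(0,0): Delta=0.7152 Bond=-76.0618
V0=47.6654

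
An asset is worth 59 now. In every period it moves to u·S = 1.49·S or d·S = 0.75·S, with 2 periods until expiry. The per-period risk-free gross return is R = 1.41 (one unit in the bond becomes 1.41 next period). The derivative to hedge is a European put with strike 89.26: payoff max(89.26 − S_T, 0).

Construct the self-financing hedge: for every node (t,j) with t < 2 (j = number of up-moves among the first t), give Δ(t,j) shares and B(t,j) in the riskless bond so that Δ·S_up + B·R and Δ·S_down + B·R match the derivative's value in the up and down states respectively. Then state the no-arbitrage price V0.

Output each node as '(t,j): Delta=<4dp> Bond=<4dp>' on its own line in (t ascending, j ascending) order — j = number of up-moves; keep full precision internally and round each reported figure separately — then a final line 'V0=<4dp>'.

Risk-neutral probability p* = (R−d)/(u−d) = (1.41−0.75)/(1.49−0.75) = 0.8919.
Terminal payoffs: V(2,0)=56.0725, V(2,1)=23.3275, V(2,2)=0.0000
(1,0): S=44.2500. Δ = (V_up−V_dn)/(S_up−S_dn) = (23.3275−56.0725)/(65.9325−33.1875) = -1.0000. V = [p*·23.3275 + (1−p*)·56.0725]/1.41 = 19.0550. B = V − Δ·S = 63.3050.
(1,1): S=87.9100. Δ = (V_up−V_dn)/(S_up−S_dn) = (0.0000−23.3275)/(130.9859−65.9325) = -0.3586. V = [p*·0.0000 + (1−p*)·23.3275]/1.41 = 1.7886. B = V − Δ·S = 33.3122.
(0,0): S=59.0000. Δ = (V_up−V_dn)/(S_up−S_dn) = (1.7886−19.0550)/(87.9100−44.2500) = -0.3955. V = [p*·1.7886 + (1−p*)·19.0550]/1.41 = 2.5923. B = V − Δ·S = 25.9253.
Root portfolio cost Δ·59+B reproduces V0=2.5923.

(0,0): Delta=-0.3955 Bond=25.9253
(1,0): Delta=-1.0000 Bond=63.3050
(1,1): Delta=-0.3586 Bond=33.3122
V0=2.5923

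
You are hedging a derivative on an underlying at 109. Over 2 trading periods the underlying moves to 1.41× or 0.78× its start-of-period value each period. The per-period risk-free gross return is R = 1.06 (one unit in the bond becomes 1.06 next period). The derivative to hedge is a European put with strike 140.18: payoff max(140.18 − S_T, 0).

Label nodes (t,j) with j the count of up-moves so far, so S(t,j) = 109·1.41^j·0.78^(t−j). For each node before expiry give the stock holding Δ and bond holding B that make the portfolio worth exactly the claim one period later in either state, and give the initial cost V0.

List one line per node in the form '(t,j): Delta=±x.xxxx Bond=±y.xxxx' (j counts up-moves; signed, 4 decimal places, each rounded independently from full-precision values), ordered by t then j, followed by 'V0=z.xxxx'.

(0,0): Delta=-0.5328 Bond=87.2839
(1,0): Delta=-1.0000 Bond=132.2453
(1,1): Delta=-0.2097 Bond=42.8654
V0=29.2126

No-arbitrage ⇒ martingale measure with p* = (R−d)/(u−d) = 0.4444.
Terminal payoffs: V(2,0)=73.8644, V(2,1)=20.3018, V(2,2)=0.0000
Node (1,0) S=85.0200: V=(p*·20.3018+(1−p*)·73.8644)/1.06=47.2253; Δ=(20.3018−73.8644)/(119.8782−66.3156)=-1.0000; B=V−Δ·S=132.2453
Node (1,1) S=153.6900: V=(p*·0.0000+(1−p*)·20.3018)/1.06=10.6404; Δ=(0.0000−20.3018)/(216.7029−119.8782)=-0.2097; B=V−Δ·S=42.8654
Node (0,0) S=109.0000: V=(p*·10.6404+(1−p*)·47.2253)/1.06=29.2126; Δ=(10.6404−47.2253)/(153.6900−85.0200)=-0.5328; B=V−Δ·S=87.2839
Root portfolio cost Δ·109+B reproduces V0=29.2126.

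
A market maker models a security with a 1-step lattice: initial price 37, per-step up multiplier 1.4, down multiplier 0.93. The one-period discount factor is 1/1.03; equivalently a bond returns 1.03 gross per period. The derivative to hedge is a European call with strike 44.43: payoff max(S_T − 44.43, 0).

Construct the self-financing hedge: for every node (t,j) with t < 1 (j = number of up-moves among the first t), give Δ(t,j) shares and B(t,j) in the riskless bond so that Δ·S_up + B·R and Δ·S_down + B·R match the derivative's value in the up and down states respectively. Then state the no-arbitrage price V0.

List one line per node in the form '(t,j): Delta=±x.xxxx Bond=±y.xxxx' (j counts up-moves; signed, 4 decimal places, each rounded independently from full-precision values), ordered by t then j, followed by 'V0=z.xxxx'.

No-arbitrage ⇒ martingale measure with p* = (R−d)/(u−d) = 0.2128.
At expiry t=1: V(1,0)=0.0000, V(1,1)=7.3700
Node (0,0) S=37.0000: V=(p*·7.3700+(1−p*)·0.0000)/1.03=1.5224; Δ=(7.3700−0.0000)/(51.8000−34.4100)=0.4238; B=V−Δ·S=-14.1584
Self-financing check: at every node Δ·S+B equals the discounted successor values.

(0,0): Delta=0.4238 Bond=-14.1584
V0=1.5224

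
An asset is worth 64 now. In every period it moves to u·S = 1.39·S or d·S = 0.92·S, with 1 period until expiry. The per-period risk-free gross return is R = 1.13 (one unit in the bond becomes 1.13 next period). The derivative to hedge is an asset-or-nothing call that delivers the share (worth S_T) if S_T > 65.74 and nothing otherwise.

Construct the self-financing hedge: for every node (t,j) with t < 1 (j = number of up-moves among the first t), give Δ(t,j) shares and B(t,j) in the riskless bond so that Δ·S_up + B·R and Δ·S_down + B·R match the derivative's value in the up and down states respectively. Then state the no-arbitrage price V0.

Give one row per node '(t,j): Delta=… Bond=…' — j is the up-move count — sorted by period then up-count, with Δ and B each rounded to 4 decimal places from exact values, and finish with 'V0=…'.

Under the risk-neutral measure, an up-move has probability p* = (R−d)/(u−d) = 0.4468 and values discount at R = 1.13.
Payoff layer (t=1): V(1,0)=0.0000, V(1,1)=88.9600
Node (0,0) S=64.0000: V=(p*·88.9600+(1−p*)·0.0000)/1.13=35.1753; Δ=(88.9600−0.0000)/(88.9600−58.8800)=2.9574; B=V−Δ·S=-154.1013
Root portfolio cost Δ·64+B reproduces V0=35.1753.

(0,0): Delta=2.9574 Bond=-154.1013
V0=35.1753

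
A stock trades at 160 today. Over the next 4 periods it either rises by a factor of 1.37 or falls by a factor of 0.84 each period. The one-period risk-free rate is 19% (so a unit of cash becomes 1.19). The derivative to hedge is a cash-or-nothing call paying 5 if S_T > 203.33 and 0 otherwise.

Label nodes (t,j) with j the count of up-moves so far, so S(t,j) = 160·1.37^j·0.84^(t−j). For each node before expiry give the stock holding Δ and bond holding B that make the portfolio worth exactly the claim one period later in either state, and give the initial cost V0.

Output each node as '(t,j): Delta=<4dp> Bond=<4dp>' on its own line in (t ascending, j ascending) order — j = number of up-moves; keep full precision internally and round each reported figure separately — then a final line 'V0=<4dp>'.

No-arbitrage ⇒ martingale measure with p* = (R−d)/(u−d) = 0.6604.
At expiry t=4: V(4,0)=0.0000, V(4,1)=0.0000, V(4,2)=5.0000, V(4,3)=5.0000, V(4,4)=5.0000
  t=3,j=0: stock 94.8326 → up 129.9207 (V=0.0000), down 79.6594 (V=0.0000). Price 0.0000; hedge Δ=0.0000, bond B=0.0000.
  t=3,j=1: stock 154.6675 → up 211.8945 (V=5.0000), down 129.9207 (V=0.0000). Price 2.7747; hedge Δ=0.0610, bond B=-6.6593.
  t=3,j=2: stock 252.2554 → up 345.5898 (V=5.0000), down 211.8945 (V=5.0000). Price 4.2017; hedge Δ=0.0000, bond B=4.2017.
  t=3,j=3: stock 411.4165 → up 563.6406 (V=5.0000), down 345.5898 (V=5.0000). Price 4.2017; hedge Δ=0.0000, bond B=4.2017.
  t=2,j=0: stock 112.8960 → up 154.6675 (V=2.7747), down 94.8326 (V=0.0000). Price 1.5398; hedge Δ=0.0464, bond B=-3.6955.
  t=2,j=1: stock 184.1280 → up 252.2554 (V=4.2017), down 154.6675 (V=2.7747). Price 3.1236; hedge Δ=0.0146, bond B=0.4311.
  t=2,j=2: stock 300.3040 → up 411.4165 (V=4.2017), down 252.2554 (V=4.2017). Price 3.5308; hedge Δ=0.0000, bond B=3.5308.
  t=1,j=0: stock 134.4000 → up 184.1280 (V=3.1236), down 112.8960 (V=1.5398). Price 2.1728; hedge Δ=0.0222, bond B=-0.8154.
  t=1,j=1: stock 219.2000 → up 300.3040 (V=3.5308), down 184.1280 (V=3.1236). Price 2.8508; hedge Δ=0.0035, bond B=2.0824.
  t=0,j=0: stock 160.0000 → up 219.2000 (V=2.8508), down 134.4000 (V=2.1728). Price 2.2022; hedge Δ=0.0080, bond B=0.9229.
Each (Δ,B) replicates both successor values, so the strategy is self-financing and V0 is arbitrage-free.

(0,0): Delta=0.0080 Bond=0.9229
(1,0): Delta=0.0222 Bond=-0.8154
(1,1): Delta=0.0035 Bond=2.0824
(2,0): Delta=0.0464 Bond=-3.6955
(2,1): Delta=0.0146 Bond=0.4311
(2,2): Delta=0.0000 Bond=3.5308
(3,0): Delta=0.0000 Bond=0.0000
(3,1): Delta=0.0610 Bond=-6.6593
(3,2): Delta=0.0000 Bond=4.2017
(3,3): Delta=0.0000 Bond=4.2017
V0=2.2022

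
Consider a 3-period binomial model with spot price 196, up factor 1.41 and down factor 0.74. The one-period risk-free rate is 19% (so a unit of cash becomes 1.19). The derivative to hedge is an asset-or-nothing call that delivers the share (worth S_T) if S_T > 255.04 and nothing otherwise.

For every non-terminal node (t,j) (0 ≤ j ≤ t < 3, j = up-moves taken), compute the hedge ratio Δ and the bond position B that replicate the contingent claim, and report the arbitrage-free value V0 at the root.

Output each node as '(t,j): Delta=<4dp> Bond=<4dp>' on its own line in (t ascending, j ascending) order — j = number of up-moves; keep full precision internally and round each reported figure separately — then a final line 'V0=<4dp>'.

(0,0): Delta=1.3173 Bond=-83.3600
(1,0): Delta=1.6748 Bond=-151.0521
(1,1): Delta=1.2255 Bond=-73.8477
(2,0): Delta=0.0000 Bond=0.0000
(2,1): Delta=2.1045 Bond=-267.6307
(2,2): Delta=1.0000 Bond=0.0000
V0=174.8216

No-arbitrage ⇒ martingale measure with p* = (R−d)/(u−d) = 0.6716.
At expiry t=3: V(3,0)=0.0000, V(3,1)=0.0000, V(3,2)=288.3540, V(3,3)=549.4313
Node (2,0) S=107.3296: V=(p*·0.0000+(1−p*)·0.0000)/1.19=0.0000; Δ=(0.0000−0.0000)/(151.3347−79.4239)=0.0000; B=V−Δ·S=0.0000
Node (2,1) S=204.5064: V=(p*·288.3540+(1−p*)·0.0000)/1.19=162.7484; Δ=(288.3540−0.0000)/(288.3540−151.3347)=2.1045; B=V−Δ·S=-267.6307
Node (2,2) S=389.6676: V=(p*·549.4313+(1−p*)·288.3540)/1.19=389.6676; Δ=(549.4313−288.3540)/(549.4313−288.3540)=1.0000; B=V−Δ·S=0.0000
Node (1,0) S=145.0400: V=(p*·162.7484+(1−p*)·0.0000)/1.19=91.8560; Δ=(162.7484−0.0000)/(204.5064−107.3296)=1.6748; B=V−Δ·S=-151.0521
Node (1,1) S=276.3600: V=(p*·389.6676+(1−p*)·162.7484)/1.19=264.8377; Δ=(389.6676−162.7484)/(389.6676−204.5064)=1.2255; B=V−Δ·S=-73.8477
Node (0,0) S=196.0000: V=(p*·264.8377+(1−p*)·91.8560)/1.19=174.8216; Δ=(264.8377−91.8560)/(276.3600−145.0400)=1.3173; B=V−Δ·S=-83.3600
Each (Δ,B) replicates both successor values, so the strategy is self-financing and V0 is arbitrage-free.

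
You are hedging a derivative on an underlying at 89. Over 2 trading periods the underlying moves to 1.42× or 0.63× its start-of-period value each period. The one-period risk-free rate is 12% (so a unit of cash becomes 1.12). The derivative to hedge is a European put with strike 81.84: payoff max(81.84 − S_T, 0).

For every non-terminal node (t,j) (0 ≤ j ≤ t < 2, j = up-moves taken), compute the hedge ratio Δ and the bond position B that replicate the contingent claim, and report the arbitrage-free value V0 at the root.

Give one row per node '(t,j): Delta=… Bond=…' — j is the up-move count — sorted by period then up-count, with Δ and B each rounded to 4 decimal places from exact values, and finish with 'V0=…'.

(0,0): Delta=-0.2311 Bond=26.7492
(1,0): Delta=-1.0000 Bond=73.0714
(1,1): Delta=-0.0222 Bond=3.5638
V0=6.1815

Risk-neutral probability p* = (R−d)/(u−d) = (1.12−0.63)/(1.42−0.63) = 0.6203.
Terminal values V(2,·): V(2,0)=46.5159, V(2,1)=2.2206, V(2,2)=0.0000
(1,0): S=56.0700. Δ = (V_up−V_dn)/(S_up−S_dn) = (2.2206−46.5159)/(79.6194−35.3241) = -1.0000. V = [p*·2.2206 + (1−p*)·46.5159]/1.12 = 17.0014. B = V − Δ·S = 73.0714.
(1,1): S=126.3800. Δ = (V_up−V_dn)/(S_up−S_dn) = (0.0000−2.2206)/(179.4596−79.6194) = -0.0222. V = [p*·0.0000 + (1−p*)·2.2206]/1.12 = 0.7529. B = V − Δ·S = 3.5638.
(0,0): S=89.0000. Δ = (V_up−V_dn)/(S_up−S_dn) = (0.7529−17.0014)/(126.3800−56.0700) = -0.2311. V = [p*·0.7529 + (1−p*)·17.0014]/1.12 = 6.1815. B = V − Δ·S = 26.7492.
Root portfolio cost Δ·89+B reproduces V0=6.1815.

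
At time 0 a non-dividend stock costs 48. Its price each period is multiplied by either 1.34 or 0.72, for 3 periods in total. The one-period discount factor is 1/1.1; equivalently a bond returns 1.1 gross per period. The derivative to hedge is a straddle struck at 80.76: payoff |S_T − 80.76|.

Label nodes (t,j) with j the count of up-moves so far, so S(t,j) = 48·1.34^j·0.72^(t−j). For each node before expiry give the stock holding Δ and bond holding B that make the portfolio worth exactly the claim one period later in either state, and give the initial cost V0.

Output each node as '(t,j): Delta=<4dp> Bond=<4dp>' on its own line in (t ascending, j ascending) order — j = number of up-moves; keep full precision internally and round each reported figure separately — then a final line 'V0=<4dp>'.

Since d<R<u, set p* = (R−d)/(u−d) = 0.6129; price each node as the discounted p*-expectation of its children.
Terminal payoffs: V(3,0)=62.8441, V(3,1)=47.4165, V(3,2)=18.7041, V(3,3)=34.7330
(2,0): S=24.8832. Δ = (V_up−V_dn)/(S_up−S_dn) = (47.4165−62.8441)/(33.3435−17.9159) = -1.0000. V = [p*·47.4165 + (1−p*)·62.8441]/1.1 = 48.5350. B = V − Δ·S = 73.4182.
(2,1): S=46.3104. Δ = (V_up−V_dn)/(S_up−S_dn) = (18.7041−47.4165)/(62.0559−33.3435) = -1.0000. V = [p*·18.7041 + (1−p*)·47.4165]/1.1 = 27.1078. B = V − Δ·S = 73.4182.
(2,2): S=86.1888. Δ = (V_up−V_dn)/(S_up−S_dn) = (34.7330−18.7041)/(115.4930−62.0559) = 0.3000. V = [p*·34.7330 + (1−p*)·18.7041]/1.1 = 25.9348. B = V − Δ·S = 0.0817.
(1,0): S=34.5600. Δ = (V_up−V_dn)/(S_up−S_dn) = (27.1078−48.5350)/(46.3104−24.8832) = -1.0000. V = [p*·27.1078 + (1−p*)·48.5350]/1.1 = 32.1838. B = V − Δ·S = 66.7438.
(1,1): S=64.3200. Δ = (V_up−V_dn)/(S_up−S_dn) = (25.9348−27.1078)/(86.1888−46.3104) = -0.0294. V = [p*·25.9348 + (1−p*)·27.1078]/1.1 = 23.9899. B = V − Δ·S = 25.8818.
(0,0): S=48.0000. Δ = (V_up−V_dn)/(S_up−S_dn) = (23.9899−32.1838)/(64.3200−34.5600) = -0.2753. V = [p*·23.9899 + (1−p*)·32.1838]/1.1 = 24.6925. B = V − Δ·S = 37.9085.
Check: Δ(0,0)·S0 + B(0,0) = 24.6925 = V0.

(0,0): Delta=-0.2753 Bond=37.9085
(1,0): Delta=-1.0000 Bond=66.7438
(1,1): Delta=-0.0294 Bond=25.8818
(2,0): Delta=-1.0000 Bond=73.4182
(2,1): Delta=-1.0000 Bond=73.4182
(2,2): Delta=0.3000 Bond=0.0817
V0=24.6925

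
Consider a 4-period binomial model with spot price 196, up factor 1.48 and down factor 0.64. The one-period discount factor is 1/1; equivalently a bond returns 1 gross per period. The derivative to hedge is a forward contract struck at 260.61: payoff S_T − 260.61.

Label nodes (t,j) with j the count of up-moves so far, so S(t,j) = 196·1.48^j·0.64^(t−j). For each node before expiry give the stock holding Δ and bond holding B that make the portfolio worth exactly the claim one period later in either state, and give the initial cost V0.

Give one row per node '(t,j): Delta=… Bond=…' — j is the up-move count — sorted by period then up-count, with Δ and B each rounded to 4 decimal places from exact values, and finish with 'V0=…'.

The replicating-portfolio and risk-neutral prices coincide; use p* = (1−0.64)/(1.48−0.64) = 0.4286 for the latter.
At expiry t=4: V(4,0)=-227.7267, V(4,1)=-184.5673, V(4,2)=-84.7612, V(4,3)=146.0404, V(4,4)=679.7690
Node (3,0) S=51.3802: V=(p*·-184.5673+(1−p*)·-227.7267)/1=-209.2298; Δ=(-184.5673−-227.7267)/(76.0427−32.8833)=1.0000; B=V−Δ·S=-260.6100
Node (3,1) S=118.8168: V=(p*·-84.7612+(1−p*)·-184.5673)/1=-141.7932; Δ=(-84.7612−-184.5673)/(175.8488−76.0427)=1.0000; B=V−Δ·S=-260.6100
Node (3,2) S=274.7638: V=(p*·146.0404+(1−p*)·-84.7612)/1=14.1538; Δ=(146.0404−-84.7612)/(406.6504−175.8488)=1.0000; B=V−Δ·S=-260.6100
Node (3,3) S=635.3912: V=(p*·679.7690+(1−p*)·146.0404)/1=374.7812; Δ=(679.7690−146.0404)/(940.3790−406.6504)=1.0000; B=V−Δ·S=-260.6100
Node (2,0) S=80.2816: V=(p*·-141.7932+(1−p*)·-209.2298)/1=-180.3284; Δ=(-141.7932−-209.2298)/(118.8168−51.3802)=1.0000; B=V−Δ·S=-260.6100
Node (2,1) S=185.6512: V=(p*·14.1538+(1−p*)·-141.7932)/1=-74.9588; Δ=(14.1538−-141.7932)/(274.7638−118.8168)=1.0000; B=V−Δ·S=-260.6100
Node (2,2) S=429.3184: V=(p*·374.7812+(1−p*)·14.1538)/1=168.7084; Δ=(374.7812−14.1538)/(635.3912−274.7638)=1.0000; B=V−Δ·S=-260.6100
Node (1,0) S=125.4400: V=(p*·-74.9588+(1−p*)·-180.3284)/1=-135.1700; Δ=(-74.9588−-180.3284)/(185.6512−80.2816)=1.0000; B=V−Δ·S=-260.6100
Node (1,1) S=290.0800: V=(p*·168.7084+(1−p*)·-74.9588)/1=29.4700; Δ=(168.7084−-74.9588)/(429.3184−185.6512)=1.0000; B=V−Δ·S=-260.6100
Node (0,0) S=196.0000: V=(p*·29.4700+(1−p*)·-135.1700)/1=-64.6100; Δ=(29.4700−-135.1700)/(290.0800−125.4400)=1.0000; B=V−Δ·S=-260.6100
Check: Δ(0,0)·S0 + B(0,0) = -64.6100 = V0.

(0,0): Delta=1.0000 Bond=-260.6100
(1,0): Delta=1.0000 Bond=-260.6100
(1,1): Delta=1.0000 Bond=-260.6100
(2,0): Delta=1.0000 Bond=-260.6100
(2,1): Delta=1.0000 Bond=-260.6100
(2,2): Delta=1.0000 Bond=-260.6100
(3,0): Delta=1.0000 Bond=-260.6100
(3,1): Delta=1.0000 Bond=-260.6100
(3,2): Delta=1.0000 Bond=-260.6100
(3,3): Delta=1.0000 Bond=-260.6100
V0=-64.6100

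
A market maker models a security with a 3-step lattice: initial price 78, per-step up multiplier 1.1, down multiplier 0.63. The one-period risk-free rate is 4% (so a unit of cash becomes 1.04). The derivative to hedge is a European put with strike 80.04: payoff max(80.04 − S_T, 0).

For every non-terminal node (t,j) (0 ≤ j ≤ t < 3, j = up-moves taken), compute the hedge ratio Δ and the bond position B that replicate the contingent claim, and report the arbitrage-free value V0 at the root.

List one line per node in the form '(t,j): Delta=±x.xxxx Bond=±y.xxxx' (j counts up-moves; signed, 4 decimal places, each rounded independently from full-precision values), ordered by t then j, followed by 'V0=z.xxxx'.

Under the risk-neutral measure, an up-move has probability p* = (R−d)/(u−d) = 0.8723 and values discount at R = 1.04.
Terminal values V(3,·): V(3,0)=60.5363, V(3,1)=45.9860, V(3,2)=20.5806, V(3,3)=0.0000
  t=2,j=0: stock 30.9582 → up 34.0540 (V=45.9860), down 19.5037 (V=60.5363). Price 46.0033; hedge Δ=-1.0000, bond B=76.9615.
  t=2,j=1: stock 54.0540 → up 59.4594 (V=20.5806), down 34.0540 (V=45.9860). Price 22.9075; hedge Δ=-1.0000, bond B=76.9615.
  t=2,j=2: stock 94.3800 → up 103.8180 (V=0.0000), down 59.4594 (V=20.5806). Price 2.5263; hedge Δ=-0.4640, bond B=46.3148.
  t=1,j=0: stock 49.1400 → up 54.0540 (V=22.9075), down 30.9582 (V=46.0033). Price 24.8615; hedge Δ=-1.0000, bond B=74.0015.
  t=1,j=1: stock 85.8000 → up 94.3800 (V=2.5263), down 54.0540 (V=22.9075). Price 4.9309; hedge Δ=-0.5054, bond B=48.2953.
  t=0,j=0: stock 78.0000 → up 85.8000 (V=4.9309), down 49.1400 (V=24.8615). Price 7.1877; hedge Δ=-0.5437, bond B=49.5932.
Check: Δ(0,0)·S0 + B(0,0) = 7.1877 = V0.

(0,0): Delta=-0.5437 Bond=49.5932
(1,0): Delta=-1.0000 Bond=74.0015
(1,1): Delta=-0.5054 Bond=48.2953
(2,0): Delta=-1.0000 Bond=76.9615
(2,1): Delta=-1.0000 Bond=76.9615
(2,2): Delta=-0.4640 Bond=46.3148
V0=7.1877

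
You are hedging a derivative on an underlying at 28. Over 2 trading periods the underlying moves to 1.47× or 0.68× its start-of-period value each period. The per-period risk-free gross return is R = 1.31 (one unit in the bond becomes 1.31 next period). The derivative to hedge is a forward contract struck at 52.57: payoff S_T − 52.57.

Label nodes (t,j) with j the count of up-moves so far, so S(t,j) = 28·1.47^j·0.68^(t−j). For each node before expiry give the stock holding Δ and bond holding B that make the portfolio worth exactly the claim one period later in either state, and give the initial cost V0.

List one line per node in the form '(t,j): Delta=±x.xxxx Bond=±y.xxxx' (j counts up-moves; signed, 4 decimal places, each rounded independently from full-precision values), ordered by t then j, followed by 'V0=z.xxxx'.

Since d<R<u, set p* = (R−d)/(u−d) = 0.7975; price each node as the discounted p*-expectation of its children.
Terminal values V(2,·): V(2,0)=-39.6228, V(2,1)=-24.5812, V(2,2)=7.9352
Node (1,0) S=19.0400: V=(p*·-24.5812+(1−p*)·-39.6228)/1.31=-21.0898; Δ=(-24.5812−-39.6228)/(27.9888−12.9472)=1.0000; B=V−Δ·S=-40.1298
Node (1,1) S=41.1600: V=(p*·7.9352+(1−p*)·-24.5812)/1.31=1.0302; Δ=(7.9352−-24.5812)/(60.5052−27.9888)=1.0000; B=V−Δ·S=-40.1298
Node (0,0) S=28.0000: V=(p*·1.0302+(1−p*)·-21.0898)/1.31=-2.6334; Δ=(1.0302−-21.0898)/(41.1600−19.0400)=1.0000; B=V−Δ·S=-30.6334
Root portfolio cost Δ·28+B reproduces V0=-2.6334.

(0,0): Delta=1.0000 Bond=-30.6334
(1,0): Delta=1.0000 Bond=-40.1298
(1,1): Delta=1.0000 Bond=-40.1298
V0=-2.6334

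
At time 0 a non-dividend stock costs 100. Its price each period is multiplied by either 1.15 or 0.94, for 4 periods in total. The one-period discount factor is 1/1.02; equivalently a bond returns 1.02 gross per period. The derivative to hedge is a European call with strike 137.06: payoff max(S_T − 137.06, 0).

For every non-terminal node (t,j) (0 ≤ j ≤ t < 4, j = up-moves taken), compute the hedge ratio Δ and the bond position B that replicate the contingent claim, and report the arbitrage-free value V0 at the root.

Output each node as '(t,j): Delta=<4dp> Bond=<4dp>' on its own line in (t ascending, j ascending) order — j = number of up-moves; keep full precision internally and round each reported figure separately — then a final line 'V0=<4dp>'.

(0,0): Delta=0.1506 Bond=-13.5787
(1,0): Delta=0.0417 Bond=-3.6130
(1,1): Delta=0.2953 Bond=-30.4858
(2,0): Delta=0.0000 Bond=0.0000
(2,1): Delta=0.0971 Bond=-9.6738
(2,2): Delta=0.5585 Bond=-65.9057
(3,0): Delta=0.0000 Bond=0.0000
(3,1): Delta=0.0000 Bond=0.0000
(3,2): Delta=0.2261 Bond=-25.9016
(3,3): Delta=1.0000 Bond=-134.3725
V0=1.4827

Under the risk-neutral measure, an up-move has probability p* = (R−d)/(u−d) = 0.3810 and values discount at R = 1.02.
Terminal payoffs: V(4,0)=0.0000, V(4,1)=0.0000, V(4,2)=0.0000, V(4,3)=5.9022, V(4,4)=37.8406
  t=3,j=0: stock 83.0584 → up 95.5172 (V=0.0000), down 78.0749 (V=0.0000). Price 0.0000; hedge Δ=0.0000, bond B=0.0000.
  t=3,j=1: stock 101.6140 → up 116.8561 (V=0.0000), down 95.5172 (V=0.0000). Price 0.0000; hedge Δ=0.0000, bond B=0.0000.
  t=3,j=2: stock 124.3150 → up 142.9622 (V=5.9022), down 116.8561 (V=0.0000). Price 2.2044; hedge Δ=0.2261, bond B=-25.9016.
  t=3,j=3: stock 152.0875 → up 174.9006 (V=37.8406), down 142.9622 (V=5.9022). Price 17.7150; hedge Δ=1.0000, bond B=-134.3725.
  t=2,j=0: stock 88.3600 → up 101.6140 (V=0.0000), down 83.0584 (V=0.0000). Price 0.0000; hedge Δ=0.0000, bond B=0.0000.
  t=2,j=1: stock 108.1000 → up 124.3150 (V=2.2044), down 101.6140 (V=0.0000). Price 0.8233; hedge Δ=0.0971, bond B=-9.6738.
  t=2,j=2: stock 132.2500 → up 152.0875 (V=17.7150), down 124.3150 (V=2.2044). Price 7.9541; hedge Δ=0.5585, bond B=-65.9057.
  t=1,j=0: stock 94.0000 → up 108.1000 (V=0.8233), down 88.3600 (V=0.0000). Price 0.3075; hedge Δ=0.0417, bond B=-3.6130.
  t=1,j=1: stock 115.0000 → up 132.2500 (V=7.9541), down 108.1000 (V=0.8233). Price 3.4704; hedge Δ=0.2953, bond B=-30.4858.
  t=0,j=0: stock 100.0000 → up 115.0000 (V=3.4704), down 94.0000 (V=0.3075). Price 1.4827; hedge Δ=0.1506, bond B=-13.5787.
Self-financing check: at every node Δ·S+B equals the discounted successor values.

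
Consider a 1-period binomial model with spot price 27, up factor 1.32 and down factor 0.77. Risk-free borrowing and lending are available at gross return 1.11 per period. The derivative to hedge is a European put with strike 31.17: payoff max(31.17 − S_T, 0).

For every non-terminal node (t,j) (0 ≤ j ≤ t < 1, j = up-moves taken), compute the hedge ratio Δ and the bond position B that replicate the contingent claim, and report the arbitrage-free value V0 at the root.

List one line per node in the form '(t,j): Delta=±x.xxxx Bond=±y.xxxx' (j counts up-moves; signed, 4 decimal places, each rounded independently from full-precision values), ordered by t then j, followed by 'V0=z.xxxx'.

The replicating-portfolio and risk-neutral prices coincide; use p* = (1.11−0.77)/(1.32−0.77) = 0.6182 for the latter.
Terminal payoffs: V(1,0)=10.3800, V(1,1)=0.0000
  t=0,j=0: stock 27.0000 → up 35.6400 (V=0.0000), down 20.7900 (V=10.3800). Price 3.5705; hedge Δ=-0.6990, bond B=22.4432.
Self-financing check: at every node Δ·S+B equals the discounted successor values.

(0,0): Delta=-0.6990 Bond=22.4432
V0=3.5705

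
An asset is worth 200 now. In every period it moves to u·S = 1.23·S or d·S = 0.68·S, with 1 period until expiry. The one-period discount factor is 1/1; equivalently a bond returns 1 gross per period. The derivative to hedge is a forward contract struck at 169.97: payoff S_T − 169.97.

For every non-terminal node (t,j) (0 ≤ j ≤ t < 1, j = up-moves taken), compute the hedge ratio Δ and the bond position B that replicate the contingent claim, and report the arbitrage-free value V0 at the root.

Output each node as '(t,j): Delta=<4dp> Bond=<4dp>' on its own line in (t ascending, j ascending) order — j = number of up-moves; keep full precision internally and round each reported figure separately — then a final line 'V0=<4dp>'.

(0,0): Delta=1.0000 Bond=-169.9700
V0=30.0300

No-arbitrage ⇒ martingale measure with p* = (R−d)/(u−d) = 0.5818.
Terminal values V(1,·): V(1,0)=-33.9700, V(1,1)=76.0300
Node (0,0) S=200.0000: V=(p*·76.0300+(1−p*)·-33.9700)/1=30.0300; Δ=(76.0300−-33.9700)/(246.0000−136.0000)=1.0000; B=V−Δ·S=-169.9700
Check: Δ(0,0)·S0 + B(0,0) = 30.0300 = V0.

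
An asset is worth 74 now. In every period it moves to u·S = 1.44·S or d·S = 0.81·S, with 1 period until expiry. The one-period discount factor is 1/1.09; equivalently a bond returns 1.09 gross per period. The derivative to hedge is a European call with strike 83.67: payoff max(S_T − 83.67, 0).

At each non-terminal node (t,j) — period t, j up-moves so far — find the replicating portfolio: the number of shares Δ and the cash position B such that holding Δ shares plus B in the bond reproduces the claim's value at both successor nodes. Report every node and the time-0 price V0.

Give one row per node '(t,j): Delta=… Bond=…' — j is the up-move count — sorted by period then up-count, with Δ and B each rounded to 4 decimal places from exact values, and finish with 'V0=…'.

No-arbitrage ⇒ martingale measure with p* = (R−d)/(u−d) = 0.4444.
Payoff layer (t=1): V(1,0)=0.0000, V(1,1)=22.8900
  t=0,j=0: stock 74.0000 → up 106.5600 (V=22.8900), down 59.9400 (V=0.0000). Price 9.3333; hedge Δ=0.4910, bond B=-27.0000.
Root portfolio cost Δ·74+B reproduces V0=9.3333.

(0,0): Delta=0.4910 Bond=-27.0000
V0=9.3333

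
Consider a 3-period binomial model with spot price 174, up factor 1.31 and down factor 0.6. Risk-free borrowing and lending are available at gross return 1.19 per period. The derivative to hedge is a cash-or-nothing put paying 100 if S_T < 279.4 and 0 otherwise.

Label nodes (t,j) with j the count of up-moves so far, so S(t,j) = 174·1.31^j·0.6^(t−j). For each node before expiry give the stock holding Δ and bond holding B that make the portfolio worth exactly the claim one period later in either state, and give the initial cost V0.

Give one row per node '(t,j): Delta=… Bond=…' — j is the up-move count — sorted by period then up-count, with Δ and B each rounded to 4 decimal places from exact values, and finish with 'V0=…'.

Since d<R<u, set p* = (R−d)/(u−d) = 0.8310; price each node as the discounted p*-expectation of its children.
Payoff layer (t=3): V(3,0)=100.0000, V(3,1)=100.0000, V(3,2)=100.0000, V(3,3)=0.0000
Node (2,0) S=62.6400: V=(p*·100.0000+(1−p*)·100.0000)/1.19=84.0336; Δ=(100.0000−100.0000)/(82.0584−37.5840)=0.0000; B=V−Δ·S=84.0336
Node (2,1) S=136.7640: V=(p*·100.0000+(1−p*)·100.0000)/1.19=84.0336; Δ=(100.0000−100.0000)/(179.1608−82.0584)=0.0000; B=V−Δ·S=84.0336
Node (2,2) S=298.6014: V=(p*·0.0000+(1−p*)·100.0000)/1.19=14.2029; Δ=(0.0000−100.0000)/(391.1678−179.1608)=-0.4717; B=V−Δ·S=155.0479
Node (1,0) S=104.4000: V=(p*·84.0336+(1−p*)·84.0336)/1.19=70.6165; Δ=(84.0336−84.0336)/(136.7640−62.6400)=0.0000; B=V−Δ·S=70.6165
Node (1,1) S=227.9400: V=(p*·14.2029+(1−p*)·84.0336)/1.19=21.8531; Δ=(14.2029−84.0336)/(298.6014−136.7640)=-0.4315; B=V−Δ·S=120.2063
Node (0,0) S=174.0000: V=(p*·21.8531+(1−p*)·70.6165)/1.19=25.2898; Δ=(21.8531−70.6165)/(227.9400−104.4000)=-0.3947; B=V−Δ·S=93.9705
Root portfolio cost Δ·174+B reproduces V0=25.2898.

(0,0): Delta=-0.3947 Bond=93.9705
(1,0): Delta=0.0000 Bond=70.6165
(1,1): Delta=-0.4315 Bond=120.2063
(2,0): Delta=0.0000 Bond=84.0336
(2,1): Delta=0.0000 Bond=84.0336
(2,2): Delta=-0.4717 Bond=155.0479
V0=25.2898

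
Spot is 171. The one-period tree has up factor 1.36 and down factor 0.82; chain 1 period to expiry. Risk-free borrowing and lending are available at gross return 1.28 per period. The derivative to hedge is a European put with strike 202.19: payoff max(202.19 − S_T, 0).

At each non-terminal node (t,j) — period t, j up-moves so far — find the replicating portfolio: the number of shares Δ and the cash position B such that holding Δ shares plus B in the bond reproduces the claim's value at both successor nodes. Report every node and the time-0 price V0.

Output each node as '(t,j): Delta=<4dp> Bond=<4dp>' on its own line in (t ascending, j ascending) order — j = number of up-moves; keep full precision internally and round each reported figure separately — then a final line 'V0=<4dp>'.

Under the risk-neutral measure, an up-move has probability p* = (R−d)/(u−d) = 0.8519 and values discount at R = 1.28.
Terminal payoffs: V(1,0)=61.9700, V(1,1)=0.0000
Node (0,0) S=171.0000: V=(p*·0.0000+(1−p*)·61.9700)/1.28=7.1725; Δ=(0.0000−61.9700)/(232.5600−140.2200)=-0.6711; B=V−Δ·S=121.9317
Root portfolio cost Δ·171+B reproduces V0=7.1725.

(0,0): Delta=-0.6711 Bond=121.9317
V0=7.1725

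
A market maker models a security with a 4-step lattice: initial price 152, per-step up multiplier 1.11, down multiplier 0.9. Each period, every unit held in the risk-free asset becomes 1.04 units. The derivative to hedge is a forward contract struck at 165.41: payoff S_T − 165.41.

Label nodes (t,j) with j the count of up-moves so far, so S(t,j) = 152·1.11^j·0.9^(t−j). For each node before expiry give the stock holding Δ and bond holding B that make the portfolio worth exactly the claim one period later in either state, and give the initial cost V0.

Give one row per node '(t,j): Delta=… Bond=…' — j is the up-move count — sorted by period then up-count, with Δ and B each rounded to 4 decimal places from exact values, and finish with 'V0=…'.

The replicating-portfolio and risk-neutral prices coincide; use p* = (1.04−0.9)/(1.11−0.9) = 0.6667 for the latter.
Terminal payoffs: V(4,0)=-65.6828, V(4,1)=-42.4131, V(4,2)=-13.7138, V(4,3)=21.6819, V(4,4)=65.3367
(3,0): S=110.8080. Δ = (V_up−V_dn)/(S_up−S_dn) = (-42.4131−-65.6828)/(122.9969−99.7272) = 1.0000. V = [p*·-42.4131 + (1−p*)·-65.6828]/1.04 = -48.2401. B = V − Δ·S = -159.0481.
(3,1): S=136.6632. Δ = (V_up−V_dn)/(S_up−S_dn) = (-13.7138−-42.4131)/(151.6962−122.9969) = 1.0000. V = [p*·-13.7138 + (1−p*)·-42.4131]/1.04 = -22.3849. B = V − Δ·S = -159.0481.
(3,2): S=168.5513. Δ = (V_up−V_dn)/(S_up−S_dn) = (21.6819−-13.7138)/(187.0919−151.6962) = 1.0000. V = [p*·21.6819 + (1−p*)·-13.7138]/1.04 = 9.5032. B = V − Δ·S = -159.0481.
(3,3): S=207.8799. Δ = (V_up−V_dn)/(S_up−S_dn) = (65.3367−21.6819)/(230.7467−187.0919) = 1.0000. V = [p*·65.3367 + (1−p*)·21.6819]/1.04 = 48.8318. B = V − Δ·S = -159.0481.
(2,0): S=123.1200. Δ = (V_up−V_dn)/(S_up−S_dn) = (-22.3849−-48.2401)/(136.6632−110.8080) = 1.0000. V = [p*·-22.3849 + (1−p*)·-48.2401]/1.04 = -29.8108. B = V − Δ·S = -152.9308.
(2,1): S=151.8480. Δ = (V_up−V_dn)/(S_up−S_dn) = (9.5032−-22.3849)/(168.5513−136.6632) = 1.0000. V = [p*·9.5032 + (1−p*)·-22.3849]/1.04 = -1.0828. B = V − Δ·S = -152.9308.
(2,2): S=187.2792. Δ = (V_up−V_dn)/(S_up−S_dn) = (48.8318−9.5032)/(207.8799−168.5513) = 1.0000. V = [p*·48.8318 + (1−p*)·9.5032]/1.04 = 34.3484. B = V − Δ·S = -152.9308.
(1,0): S=136.8000. Δ = (V_up−V_dn)/(S_up−S_dn) = (-1.0828−-29.8108)/(151.8480−123.1200) = 1.0000. V = [p*·-1.0828 + (1−p*)·-29.8108]/1.04 = -10.2489. B = V − Δ·S = -147.0489.
(1,1): S=168.7200. Δ = (V_up−V_dn)/(S_up−S_dn) = (34.3484−-1.0828)/(187.2792−151.8480) = 1.0000. V = [p*·34.3484 + (1−p*)·-1.0828]/1.04 = 21.6711. B = V − Δ·S = -147.0489.
(0,0): S=152.0000. Δ = (V_up−V_dn)/(S_up−S_dn) = (21.6711−-10.2489)/(168.7200−136.8000) = 1.0000. V = [p*·21.6711 + (1−p*)·-10.2489]/1.04 = 10.6068. B = V − Δ·S = -141.3932.
Root portfolio cost Δ·152+B reproduces V0=10.6068.

(0,0): Delta=1.0000 Bond=-141.3932
(1,0): Delta=1.0000 Bond=-147.0489
(1,1): Delta=1.0000 Bond=-147.0489
(2,0): Delta=1.0000 Bond=-152.9308
(2,1): Delta=1.0000 Bond=-152.9308
(2,2): Delta=1.0000 Bond=-152.9308
(3,0): Delta=1.0000 Bond=-159.0481
(3,1): Delta=1.0000 Bond=-159.0481
(3,2): Delta=1.0000 Bond=-159.0481
(3,3): Delta=1.0000 Bond=-159.0481
V0=10.6068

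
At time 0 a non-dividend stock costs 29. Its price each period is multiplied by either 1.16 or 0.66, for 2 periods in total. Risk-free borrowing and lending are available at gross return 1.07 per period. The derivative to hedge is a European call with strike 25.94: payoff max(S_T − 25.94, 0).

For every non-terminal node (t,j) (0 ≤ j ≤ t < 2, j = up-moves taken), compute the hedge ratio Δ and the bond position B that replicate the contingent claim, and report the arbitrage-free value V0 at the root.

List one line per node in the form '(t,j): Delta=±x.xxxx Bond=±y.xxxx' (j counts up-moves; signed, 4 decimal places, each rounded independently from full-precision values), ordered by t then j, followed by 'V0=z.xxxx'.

The replicating-portfolio and risk-neutral prices coincide; use p* = (1.07−0.66)/(1.16−0.66) = 0.8200 for the latter.
Payoff layer (t=2): V(2,0)=0.0000, V(2,1)=0.0000, V(2,2)=13.0824
Node (1,0) S=19.1400: V=(p*·0.0000+(1−p*)·0.0000)/1.07=0.0000; Δ=(0.0000−0.0000)/(22.2024−12.6324)=0.0000; B=V−Δ·S=0.0000
Node (1,1) S=33.6400: V=(p*·13.0824+(1−p*)·0.0000)/1.07=10.0258; Δ=(13.0824−0.0000)/(39.0224−22.2024)=0.7778; B=V−Δ·S=-16.1390
Node (0,0) S=29.0000: V=(p*·10.0258+(1−p*)·0.0000)/1.07=7.6833; Δ=(10.0258−0.0000)/(33.6400−19.1400)=0.6914; B=V−Δ·S=-12.3682
Root portfolio cost Δ·29+B reproduces V0=7.6833.

(0,0): Delta=0.6914 Bond=-12.3682
(1,0): Delta=0.0000 Bond=0.0000
(1,1): Delta=0.7778 Bond=-16.1390
V0=7.6833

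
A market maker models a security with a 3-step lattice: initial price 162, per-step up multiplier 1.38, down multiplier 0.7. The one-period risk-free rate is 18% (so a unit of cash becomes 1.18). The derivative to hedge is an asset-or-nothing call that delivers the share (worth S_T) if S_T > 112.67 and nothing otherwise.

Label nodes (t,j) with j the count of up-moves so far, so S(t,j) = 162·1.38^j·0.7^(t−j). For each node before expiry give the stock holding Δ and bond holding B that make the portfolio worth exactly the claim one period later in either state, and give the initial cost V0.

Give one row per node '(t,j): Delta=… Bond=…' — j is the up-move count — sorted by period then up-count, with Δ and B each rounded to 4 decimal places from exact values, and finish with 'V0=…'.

(0,0): Delta=1.2661 Bond=-56.1821
(1,0): Delta=1.6753 Bond=-112.7012
(1,1): Delta=1.1796 Bond=-46.9588
(2,0): Delta=0.0000 Bond=0.0000
(2,1): Delta=2.0294 Bond=-188.3989
(2,2): Delta=1.0000 Bond=0.0000
V0=148.9261

Under the risk-neutral measure, an up-move has probability p* = (R−d)/(u−d) = 0.7059 and values discount at R = 1.18.
At expiry t=3: V(3,0)=0.0000, V(3,1)=0.0000, V(3,2)=215.9590, V(3,3)=425.7477
(2,0): S=79.3800. Δ = (V_up−V_dn)/(S_up−S_dn) = (0.0000−0.0000)/(109.5444−55.5660) = 0.0000. V = [p*·0.0000 + (1−p*)·0.0000]/1.18 = 0.0000. B = V − Δ·S = 0.0000.
(2,1): S=156.4920. Δ = (V_up−V_dn)/(S_up−S_dn) = (215.9590−0.0000)/(215.9590−109.5444) = 2.0294. V = [p*·215.9590 + (1−p*)·0.0000]/1.18 = 129.1878. B = V − Δ·S = -188.3989.
(2,2): S=308.5128. Δ = (V_up−V_dn)/(S_up−S_dn) = (425.7477−215.9590)/(425.7477−215.9590) = 1.0000. V = [p*·425.7477 + (1−p*)·215.9590]/1.18 = 308.5128. B = V − Δ·S = 0.0000.
(1,0): S=113.4000. Δ = (V_up−V_dn)/(S_up−S_dn) = (129.1878−0.0000)/(156.4920−79.3800) = 1.6753. V = [p*·129.1878 + (1−p*)·0.0000]/1.18 = 77.2808. B = V − Δ·S = -112.7012.
(1,1): S=223.5600. Δ = (V_up−V_dn)/(S_up−S_dn) = (308.5128−129.1878)/(308.5128−156.4920) = 1.1796. V = [p*·308.5128 + (1−p*)·129.1878]/1.18 = 216.7544. B = V − Δ·S = -46.9588.
(0,0): S=162.0000. Δ = (V_up−V_dn)/(S_up−S_dn) = (216.7544−77.2808)/(223.5600−113.4000) = 1.2661. V = [p*·216.7544 + (1−p*)·77.2808]/1.18 = 148.9261. B = V − Δ·S = -56.1821.
The time-0 hedge costs 148.9261, which is the no-arbitrage price.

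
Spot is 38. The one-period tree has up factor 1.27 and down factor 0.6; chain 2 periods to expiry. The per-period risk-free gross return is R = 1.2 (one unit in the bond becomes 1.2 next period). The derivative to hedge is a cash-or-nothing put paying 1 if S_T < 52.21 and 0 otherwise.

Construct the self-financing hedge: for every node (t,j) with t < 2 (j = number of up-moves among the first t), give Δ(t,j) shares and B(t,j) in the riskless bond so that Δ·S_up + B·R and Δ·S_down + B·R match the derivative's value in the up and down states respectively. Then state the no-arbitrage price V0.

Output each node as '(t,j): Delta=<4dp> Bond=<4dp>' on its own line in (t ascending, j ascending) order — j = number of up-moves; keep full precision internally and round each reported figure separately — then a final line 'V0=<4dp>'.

Under the risk-neutral measure, an up-move has probability p* = (R−d)/(u−d) = 0.8955 and values discount at R = 1.2.
Payoff layer (t=2): V(2,0)=1.0000, V(2,1)=1.0000, V(2,2)=0.0000
  t=1,j=0: stock 22.8000 → up 28.9560 (V=1.0000), down 13.6800 (V=1.0000). Price 0.8333; hedge Δ=0.0000, bond B=0.8333.
  t=1,j=1: stock 48.2600 → up 61.2902 (V=0.0000), down 28.9560 (V=1.0000). Price 0.0871; hedge Δ=-0.0309, bond B=1.5796.
  t=0,j=0: stock 38.0000 → up 48.2600 (V=0.0871), down 22.8000 (V=0.8333). Price 0.1375; hedge Δ=-0.0293, bond B=1.2514.
Self-financing check: at every node Δ·S+B equals the discounted successor values.

(0,0): Delta=-0.0293 Bond=1.2514
(1,0): Delta=0.0000 Bond=0.8333
(1,1): Delta=-0.0309 Bond=1.5796
V0=0.1375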